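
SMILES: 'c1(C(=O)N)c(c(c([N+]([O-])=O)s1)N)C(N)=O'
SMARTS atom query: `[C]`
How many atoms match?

2

The query [C] means: uppercase C matches aliphatic (non-aromatic) carbon only.
Check the 15 heavy atoms by environment: 1× s (aromatic) → no; 4× c (aromatic) → no; 1× N (charge +1) → no; 1× O (charge -1) → no; 3× O → no; 2× C → match; 3× N → no.
That gives 2 matching atoms.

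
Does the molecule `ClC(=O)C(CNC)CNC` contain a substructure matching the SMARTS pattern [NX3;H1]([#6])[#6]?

Yes

The pattern [NX3;H1]([#6])[#6] describes a trivalent nitrogen with one H, bonded to two carbons — a secondary amine.
The molecule carries an N-methylamino group (-NHCH3), whose atoms satisfy every constraint of the query, so the pattern matches.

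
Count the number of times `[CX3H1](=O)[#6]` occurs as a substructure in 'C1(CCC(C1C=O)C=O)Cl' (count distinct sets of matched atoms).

2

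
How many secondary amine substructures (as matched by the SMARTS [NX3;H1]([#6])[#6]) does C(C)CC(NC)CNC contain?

[NX3;H1]([#6])[#6] is the SMARTS for a secondary amine: a trivalent nitrogen with one H, bonded to two carbons.
The molecule carries 2 separate instances of an N-methylamino group (-NHCH3) meeting every constraint; each maps to a distinct set of atoms, giving 2 matches.

2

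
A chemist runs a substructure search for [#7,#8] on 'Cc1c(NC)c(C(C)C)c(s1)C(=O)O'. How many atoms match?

Check the 14 heavy atoms by environment: 1× s (aromatic) → no; 4× c (aromatic) → no; 6× C → no; 2× O → match; 1× N → match.
Summing the matching environments: 2 + 1 = 3 matching atoms.

3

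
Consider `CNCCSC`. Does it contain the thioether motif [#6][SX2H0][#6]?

Yes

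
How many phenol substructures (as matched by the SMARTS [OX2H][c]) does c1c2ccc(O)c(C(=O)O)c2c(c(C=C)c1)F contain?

1

[OX2H][c] is the SMARTS for a phenol: a hydroxyl oxygen attached to an aromatic carbon.
Exactly one fragment in the molecule meets all constraints, giving 1 match.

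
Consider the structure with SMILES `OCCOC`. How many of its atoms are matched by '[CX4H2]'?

The query [CX4H2] means: sp3 carbon (X4) with exactly two hydrogens.
Check the 5 heavy atoms by environment: 2× C (H2, X4) → match; 1× O (H0, X2) → no; 1× C (H3, X4) → no; 1× O (H1, X2) → no.
That gives 2 matching atoms.

2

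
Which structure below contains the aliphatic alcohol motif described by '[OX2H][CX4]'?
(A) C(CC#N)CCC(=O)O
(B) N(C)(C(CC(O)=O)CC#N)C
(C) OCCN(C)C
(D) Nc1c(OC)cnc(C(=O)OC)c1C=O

[OX2H][CX4] describes a hydroxyl oxygen bound to an sp3 (X4) carbon (an aliphatic alcohol).
(A) has a carboxylic acid group (-C(=O)OH) but the -OH is on a CX3 carbonyl carbon, not a CX4 carbon.
(B) has a carboxylic acid group (-C(=O)OH) but the -OH is on a CX3 carbonyl carbon, not a CX4 carbon.
(C) contains a hydroxyl group (-OH), which satisfies every atom and bond constraint.
(D) has a methoxy ether (-OCH3) but the oxygen has H0 (ether), not H1.
So the answer is (C).

C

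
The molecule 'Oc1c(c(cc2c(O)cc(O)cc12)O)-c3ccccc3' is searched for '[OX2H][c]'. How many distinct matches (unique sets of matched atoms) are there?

[OX2H][c] is the SMARTS for a phenol: a hydroxyl oxygen attached to an aromatic carbon.
The molecule carries 4 separate instances of a hydroxyl group (-OH) meeting every constraint; each maps to a distinct set of atoms, giving 4 matches.

4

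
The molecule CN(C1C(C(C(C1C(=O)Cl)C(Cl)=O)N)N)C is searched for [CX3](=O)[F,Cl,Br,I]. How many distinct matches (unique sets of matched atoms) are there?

2

[CX3](=O)[F,Cl,Br,I] is the SMARTS for an acyl halide: a carbonyl carbon bonded to a halogen.
The molecule carries 2 separate instances of an acyl chloride (-C(=O)Cl) meeting every constraint; each maps to a distinct set of atoms, giving 2 matches.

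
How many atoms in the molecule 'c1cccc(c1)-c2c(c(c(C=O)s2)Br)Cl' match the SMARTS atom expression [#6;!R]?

1

The query [#6;!R] means: carbon not in any ring.
Check the 15 heavy atoms by environment: 1× s (aromatic, in 5-ring) → no; 4× c (aromatic, in 5-ring) → no; 1× Br (acyclic) → no; 1× C (acyclic) → match; 1× O (acyclic) → no; 6× c (aromatic, in 6-ring) → no; 1× Cl (acyclic) → no.
That gives 1 matching atom.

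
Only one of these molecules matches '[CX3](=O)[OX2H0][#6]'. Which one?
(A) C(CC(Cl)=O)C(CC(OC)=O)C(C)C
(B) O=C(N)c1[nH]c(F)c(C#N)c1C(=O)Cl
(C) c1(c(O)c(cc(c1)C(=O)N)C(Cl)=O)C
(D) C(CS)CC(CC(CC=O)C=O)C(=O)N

A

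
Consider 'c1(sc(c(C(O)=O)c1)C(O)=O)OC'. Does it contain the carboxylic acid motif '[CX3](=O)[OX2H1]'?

Yes

The pattern [CX3](=O)[OX2H1] describes an sp2 carbon double-bonded to O and single-bonded to an -OH oxygen — a carboxylic acid.
The molecule carries a carboxylic acid group (-C(=O)OH), whose atoms satisfy every constraint of the query, so the pattern matches.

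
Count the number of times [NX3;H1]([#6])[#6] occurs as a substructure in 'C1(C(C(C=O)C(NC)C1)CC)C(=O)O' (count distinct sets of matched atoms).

1

[NX3;H1]([#6])[#6] is the SMARTS for a secondary amine: a trivalent nitrogen with one H, bonded to two carbons.
Exactly one fragment in the molecule meets all constraints, giving 1 match.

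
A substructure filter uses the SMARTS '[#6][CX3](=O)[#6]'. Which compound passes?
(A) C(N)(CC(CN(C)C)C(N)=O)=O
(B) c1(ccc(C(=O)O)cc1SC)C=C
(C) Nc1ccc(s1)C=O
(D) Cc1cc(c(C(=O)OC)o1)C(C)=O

D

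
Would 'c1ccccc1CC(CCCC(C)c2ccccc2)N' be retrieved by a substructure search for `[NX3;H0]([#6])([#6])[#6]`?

The pattern [NX3;H0]([#6])([#6])[#6] describes a trivalent nitrogen with no H, bonded to three carbons — a tertiary amine.
The closest candidate here is a primary amino group (-NH2), but the nitrogen has H2, not H0 with three carbons. No other fragment satisfies the full query, so there is no match.

No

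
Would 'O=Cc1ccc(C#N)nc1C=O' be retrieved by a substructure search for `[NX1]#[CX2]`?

The pattern [NX1]#[CX2] describes a nitrogen triple-bonded to a two-connected carbon — a nitrile.
The molecule carries a nitrile (-C#N), whose atoms satisfy every constraint of the query, so the pattern matches.

Yes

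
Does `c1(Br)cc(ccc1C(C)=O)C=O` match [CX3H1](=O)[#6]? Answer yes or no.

Yes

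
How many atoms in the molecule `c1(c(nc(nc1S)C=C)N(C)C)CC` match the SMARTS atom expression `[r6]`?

6

Check the 14 heavy atoms by environment: 2× n (aromatic, in 6-ring) → match; 4× c (aromatic, in 6-ring) → match; 6× C (acyclic) → no; 1× N (acyclic) → no; 1× S (acyclic) → no.
Summing the matching environments: 2 + 4 = 6 matching atoms.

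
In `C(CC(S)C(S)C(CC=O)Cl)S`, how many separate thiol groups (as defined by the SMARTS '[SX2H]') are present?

3

[SX2H] is the SMARTS for a thiol: an aliphatic sulfur with two connections, one being H.
The molecule carries 3 separate instances of a thiol (-SH) meeting every constraint; each maps to a distinct set of atoms, giving 3 matches.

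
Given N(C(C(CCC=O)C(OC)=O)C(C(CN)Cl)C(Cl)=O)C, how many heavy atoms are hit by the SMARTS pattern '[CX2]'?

0

The query [CX2] means: C with X2: aliphatic carbon with exactly 2 total connections.
Check the 20 heavy atoms by environment: 9× C (X4) → no; 3× C (X3) → no; 3× O (X1) → no; 2× Cl (X1) → no; 2× N (X3) → no; 1× O (X2) → no.
No environment satisfies the query, so 0 matching atoms.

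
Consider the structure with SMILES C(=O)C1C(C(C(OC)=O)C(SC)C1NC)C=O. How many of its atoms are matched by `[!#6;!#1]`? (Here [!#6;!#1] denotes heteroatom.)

6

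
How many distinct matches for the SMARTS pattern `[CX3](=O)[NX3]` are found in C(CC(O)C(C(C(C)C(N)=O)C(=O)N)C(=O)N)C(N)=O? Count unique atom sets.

4

[CX3](=O)[NX3] is the SMARTS for an amide: a carbonyl carbon bonded to a trivalent nitrogen.
The molecule carries 4 separate instances of a primary amide (-C(=O)NH2) meeting every constraint; each maps to a distinct set of atoms, giving 4 matches.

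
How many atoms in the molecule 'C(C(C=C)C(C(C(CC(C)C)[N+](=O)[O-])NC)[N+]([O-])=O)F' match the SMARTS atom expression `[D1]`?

9

Check the 20 heavy atoms by environment: 3× C (D2) → no; 5× C (D3) → no; 4× C (D1) → match; 2× N (charge +1, D3) → no; 2× O (charge -1, D1) → match; 2× O (D1) → match; 1× N (D2) → no; 1× F (D1) → match.
Summing the matching environments: 4 + 2 + 2 + 1 = 9 matching atoms.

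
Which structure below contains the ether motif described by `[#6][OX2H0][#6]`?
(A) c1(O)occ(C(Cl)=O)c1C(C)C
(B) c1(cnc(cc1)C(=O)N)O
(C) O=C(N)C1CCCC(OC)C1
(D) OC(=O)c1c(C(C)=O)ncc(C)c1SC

C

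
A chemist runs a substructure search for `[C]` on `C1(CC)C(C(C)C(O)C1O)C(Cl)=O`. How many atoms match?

9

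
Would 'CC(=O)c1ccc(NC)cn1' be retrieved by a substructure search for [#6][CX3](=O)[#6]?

Yes

The pattern [#6][CX3](=O)[#6] describes a carbonyl carbon (no H) flanked by two carbons — a ketone.
The molecule carries an acetyl/ketone group (-C(=O)CH3), whose atoms satisfy every constraint of the query, so the pattern matches.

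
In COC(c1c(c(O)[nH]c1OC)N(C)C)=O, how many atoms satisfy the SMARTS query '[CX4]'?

The query [CX4] means: C with X4: aliphatic carbon with exactly 4 total connections (bonds + H).
Check the 15 heavy atoms by environment: 1× n (aromatic, X3) → no; 4× c (aromatic, X3) → no; 3× O (X2) → no; 4× C (X4) → match; 1× C (X3) → no; 1× O (X1) → no; 1× N (X3) → no.
That gives 4 matching atoms.

4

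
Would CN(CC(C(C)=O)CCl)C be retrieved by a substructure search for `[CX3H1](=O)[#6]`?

No

The pattern [CX3H1](=O)[#6] describes an sp2 carbon with one H, double-bonded to O and single-bonded to carbon — an aldehyde.
The closest candidate here is an acetyl/ketone group (-C(=O)CH3), but the carbonyl carbon has H0 (two carbon neighbours), not H1. No other fragment satisfies the full query, so there is no match.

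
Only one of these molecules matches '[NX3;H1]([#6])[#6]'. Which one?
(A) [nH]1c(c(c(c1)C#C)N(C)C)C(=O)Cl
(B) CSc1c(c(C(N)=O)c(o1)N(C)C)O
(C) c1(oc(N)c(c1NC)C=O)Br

[NX3;H1]([#6])[#6] describes a trivalent nitrogen with one H, bonded to two carbons (a secondary amine).
(A) has a dimethylamino group (-N(CH3)2) but the nitrogen has H0, not H1.
(B) has a dimethylamino group (-N(CH3)2) but the nitrogen has H0, not H1.
(C) contains an N-methylamino group (-NHCH3), which satisfies every atom and bond constraint.
So the answer is (C).

C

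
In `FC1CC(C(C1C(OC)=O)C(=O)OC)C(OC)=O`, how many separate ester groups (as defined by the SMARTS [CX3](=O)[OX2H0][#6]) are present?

3

[CX3](=O)[OX2H0][#6] is the SMARTS for an ester: a carbonyl carbon bonded to an oxygen that is itself bonded to carbon (no H on that O).
The molecule carries 3 separate instances of a methyl-ester group (-C(=O)OCH3) meeting every constraint; each maps to a distinct set of atoms, giving 3 matches.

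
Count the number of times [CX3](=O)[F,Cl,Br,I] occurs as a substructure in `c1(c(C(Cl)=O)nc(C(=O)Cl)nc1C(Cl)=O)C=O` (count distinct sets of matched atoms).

3

[CX3](=O)[F,Cl,Br,I] is the SMARTS for an acyl halide: a carbonyl carbon bonded to a halogen.
The molecule carries 3 separate instances of an acyl chloride (-C(=O)Cl) meeting every constraint; each maps to a distinct set of atoms, giving 3 matches.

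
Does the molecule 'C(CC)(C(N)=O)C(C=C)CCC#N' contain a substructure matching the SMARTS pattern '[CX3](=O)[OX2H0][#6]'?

No

The pattern [CX3](=O)[OX2H0][#6] describes a carbonyl carbon bonded to an oxygen that is itself bonded to carbon (no H on that O) — an ester.
The closest candidate here is a primary amide (-C(=O)NH2), but the carbonyl is bonded to N, not to an O-C linkage. No other fragment satisfies the full query, so there is no match.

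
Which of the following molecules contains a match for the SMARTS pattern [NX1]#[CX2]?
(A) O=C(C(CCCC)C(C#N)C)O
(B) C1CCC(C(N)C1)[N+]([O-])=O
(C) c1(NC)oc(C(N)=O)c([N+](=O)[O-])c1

A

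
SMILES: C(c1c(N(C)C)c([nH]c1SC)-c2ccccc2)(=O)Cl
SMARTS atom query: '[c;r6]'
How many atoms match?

6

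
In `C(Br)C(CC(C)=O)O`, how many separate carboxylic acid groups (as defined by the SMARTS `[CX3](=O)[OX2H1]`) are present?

[CX3](=O)[OX2H1] is the SMARTS for a carboxylic acid: an sp2 carbon double-bonded to O and single-bonded to an -OH oxygen.
No fragment in the molecule satisfies every constraint, giving 0 matches.

0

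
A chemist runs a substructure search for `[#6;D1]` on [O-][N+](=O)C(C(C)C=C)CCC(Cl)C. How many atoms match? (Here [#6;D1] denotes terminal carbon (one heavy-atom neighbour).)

The query [#6;D1] means: carbon bonded to exactly one heavy atom.
Check the 13 heavy atoms by environment: 3× C (D1) → match; 3× C (D3) → no; 3× C (D2) → no; 1× Cl (D1) → no; 1× N (charge +1, D3) → no; 1× O (charge -1, D1) → no; 1× O (D1) → no.
That gives 3 matching atoms.

3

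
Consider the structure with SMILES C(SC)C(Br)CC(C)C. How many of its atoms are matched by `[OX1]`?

0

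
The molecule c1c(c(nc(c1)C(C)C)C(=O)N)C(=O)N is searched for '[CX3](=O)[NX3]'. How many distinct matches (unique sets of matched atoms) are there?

2

[CX3](=O)[NX3] is the SMARTS for an amide: a carbonyl carbon bonded to a trivalent nitrogen.
The molecule carries 2 separate instances of a primary amide (-C(=O)NH2) meeting every constraint; each maps to a distinct set of atoms, giving 2 matches.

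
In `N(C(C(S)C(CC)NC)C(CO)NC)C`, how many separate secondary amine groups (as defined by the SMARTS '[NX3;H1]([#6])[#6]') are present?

3

[NX3;H1]([#6])[#6] is the SMARTS for a secondary amine: a trivalent nitrogen with one H, bonded to two carbons.
The molecule carries 3 separate instances of an N-methylamino group (-NHCH3) meeting every constraint; each maps to a distinct set of atoms, giving 3 matches.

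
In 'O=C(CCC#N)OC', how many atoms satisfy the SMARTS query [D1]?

3

The query [D1] means: atom with exactly one heavy-atom neighbour (degree 1).
Check the 8 heavy atoms by environment: 3× C (D2) → no; 1× N (D1) → match; 1× C (D3) → no; 1× O (D1) → match; 1× O (D2) → no; 1× C (D1) → match.
Summing the matching environments: 1 + 1 + 1 = 3 matching atoms.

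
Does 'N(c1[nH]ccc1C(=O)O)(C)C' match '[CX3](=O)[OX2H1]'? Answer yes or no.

The pattern [CX3](=O)[OX2H1] describes an sp2 carbon double-bonded to O and single-bonded to an -OH oxygen — a carboxylic acid.
The molecule carries a carboxylic acid group (-C(=O)OH), whose atoms satisfy every constraint of the query, so the pattern matches.

Yes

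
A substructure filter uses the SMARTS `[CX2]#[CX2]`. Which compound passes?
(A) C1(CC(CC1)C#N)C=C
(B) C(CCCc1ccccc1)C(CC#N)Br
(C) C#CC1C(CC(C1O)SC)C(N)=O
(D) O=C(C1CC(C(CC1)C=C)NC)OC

[CX2]#[CX2] describes a carbon-carbon triple bond (an alkyne).
(A) has a nitrile (-C#N) but the triple bond is C#N, not C#C.
(B) has a nitrile (-C#N) but the triple bond is C#N, not C#C.
(C) contains an ethynyl group (-C#CH), which satisfies every atom and bond constraint.
(D) has a vinyl group (-CH=CH2) but the C=C is a double bond; both carbons are CX3, not CX2.
So the answer is (C).

C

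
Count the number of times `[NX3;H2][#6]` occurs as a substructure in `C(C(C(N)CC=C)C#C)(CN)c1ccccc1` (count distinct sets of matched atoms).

2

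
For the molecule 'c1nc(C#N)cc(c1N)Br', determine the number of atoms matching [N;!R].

The query [N;!R] means: aliphatic nitrogen not in a ring.
Check the 10 heavy atoms by environment: 1× n (aromatic, in 6-ring) → no; 5× c (aromatic, in 6-ring) → no; 1× C (acyclic) → no; 2× N (acyclic) → match; 1× Br (acyclic) → no.
That gives 2 matching atoms.

2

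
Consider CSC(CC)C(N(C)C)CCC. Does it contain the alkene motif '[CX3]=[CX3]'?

No

The pattern [CX3]=[CX3] describes a non-aromatic C=C double bond between two sp2 carbons — an alkene.
The closest candidate here is an ethyl group (-CH2CH3), but its C-C bond is a single bond between CX4 carbons, not CX3=CX3. No other fragment satisfies the full query, so there is no match.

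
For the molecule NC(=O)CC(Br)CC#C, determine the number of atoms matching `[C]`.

The query [C] means: uppercase C matches aliphatic (non-aromatic) carbon only.
Check the 9 heavy atoms by environment: 6× C → match; 1× O → no; 1× N → no; 1× Br → no.
That gives 6 matching atoms.

6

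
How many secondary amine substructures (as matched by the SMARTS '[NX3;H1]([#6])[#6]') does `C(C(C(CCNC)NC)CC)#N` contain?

[NX3;H1]([#6])[#6] is the SMARTS for a secondary amine: a trivalent nitrogen with one H, bonded to two carbons.
The molecule carries 2 separate instances of an N-methylamino group (-NHCH3) meeting every constraint; each maps to a distinct set of atoms, giving 2 matches.

2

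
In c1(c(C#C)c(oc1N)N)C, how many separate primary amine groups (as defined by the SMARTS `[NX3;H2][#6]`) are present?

2

[NX3;H2][#6] is the SMARTS for a primary amine: a trivalent nitrogen with two H attached to carbon.
The molecule carries 2 separate instances of a primary amino group (-NH2) meeting every constraint; each maps to a distinct set of atoms, giving 2 matches.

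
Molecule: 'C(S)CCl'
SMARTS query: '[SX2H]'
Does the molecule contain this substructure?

Yes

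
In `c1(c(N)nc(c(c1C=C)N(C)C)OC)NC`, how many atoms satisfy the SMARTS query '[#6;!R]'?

6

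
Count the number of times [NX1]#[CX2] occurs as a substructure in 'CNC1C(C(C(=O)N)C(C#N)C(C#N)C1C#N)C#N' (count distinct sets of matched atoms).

[NX1]#[CX2] is the SMARTS for a nitrile: a nitrogen triple-bonded to a two-connected carbon.
The molecule carries 4 separate instances of a nitrile (-C#N) meeting every constraint; each maps to a distinct set of atoms, giving 4 matches.

4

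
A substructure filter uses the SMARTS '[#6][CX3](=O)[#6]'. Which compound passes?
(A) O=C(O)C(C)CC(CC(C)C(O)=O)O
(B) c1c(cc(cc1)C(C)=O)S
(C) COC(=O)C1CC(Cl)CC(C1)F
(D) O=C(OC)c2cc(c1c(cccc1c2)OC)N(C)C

B

[#6][CX3](=O)[#6] describes a carbonyl carbon (no H) flanked by two carbons (a ketone).
(A) has a carboxylic acid group (-C(=O)OH) but one neighbour of the carbonyl carbon is O, not C.
(B) contains an acetyl/ketone group (-C(=O)CH3), which satisfies every atom and bond constraint.
(C) has a methyl-ester group (-C(=O)OCH3) but one neighbour of the carbonyl carbon is O, not C.
(D) has a methyl-ester group (-C(=O)OCH3) but one neighbour of the carbonyl carbon is O, not C.
So the answer is (B).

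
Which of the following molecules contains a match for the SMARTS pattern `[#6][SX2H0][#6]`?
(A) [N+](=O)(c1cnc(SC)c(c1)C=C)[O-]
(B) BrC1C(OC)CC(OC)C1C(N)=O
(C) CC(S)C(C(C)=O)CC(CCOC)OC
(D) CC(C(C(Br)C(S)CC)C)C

A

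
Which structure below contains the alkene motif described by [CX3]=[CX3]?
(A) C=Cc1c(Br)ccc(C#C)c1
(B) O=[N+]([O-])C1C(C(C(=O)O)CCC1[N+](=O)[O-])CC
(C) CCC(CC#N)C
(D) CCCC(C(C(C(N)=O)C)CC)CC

A

[CX3]=[CX3] describes a non-aromatic C=C double bond between two sp2 carbons (an alkene).
(A) contains a vinyl group (-CH=CH2), which satisfies every atom and bond constraint.
(B) has an ethyl group (-CH2CH3) but its C-C bond is a single bond between CX4 carbons, not CX3=CX3.
(C) has an ethyl group (-CH2CH3) but its C-C bond is a single bond between CX4 carbons, not CX3=CX3.
(D) has an ethyl group (-CH2CH3) but its C-C bond is a single bond between CX4 carbons, not CX3=CX3.
So the answer is (A).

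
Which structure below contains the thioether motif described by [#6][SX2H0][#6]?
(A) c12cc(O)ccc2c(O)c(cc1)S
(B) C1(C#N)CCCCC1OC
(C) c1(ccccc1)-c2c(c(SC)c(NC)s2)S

C

[#6][SX2H0][#6] describes an aliphatic sulfur bridging two carbons with no H on the sulfur (a thioether).
(A) has a thiol (-SH) but the sulfur has H1, not H0 bridging two carbons.
(B) has a methoxy ether (-OCH3) but the bridging atom is O, not S.
(C) contains a methylthio ether (-SCH3), which satisfies every atom and bond constraint.
So the answer is (C).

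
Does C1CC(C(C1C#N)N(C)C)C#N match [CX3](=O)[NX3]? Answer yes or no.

The pattern [CX3](=O)[NX3] describes a carbonyl carbon bonded to a trivalent nitrogen — an amide.
The closest candidate here is a nitrile (-C#N), but the nitrile N is NX1 (triple-bonded), not NX3. No other fragment satisfies the full query, so there is no match.

No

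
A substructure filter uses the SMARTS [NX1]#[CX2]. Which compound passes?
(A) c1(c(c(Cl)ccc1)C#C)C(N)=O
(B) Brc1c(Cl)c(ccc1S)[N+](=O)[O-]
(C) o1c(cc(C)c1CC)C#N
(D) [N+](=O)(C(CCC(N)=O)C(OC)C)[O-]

C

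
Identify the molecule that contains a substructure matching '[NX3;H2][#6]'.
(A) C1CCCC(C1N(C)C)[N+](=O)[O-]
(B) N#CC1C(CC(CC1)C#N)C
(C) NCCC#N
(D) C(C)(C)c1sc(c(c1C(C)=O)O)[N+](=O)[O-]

C

[NX3;H2][#6] describes a trivalent nitrogen with two H attached to carbon (a primary amine).
(A) has a dimethylamino group (-N(CH3)2) but the nitrogen has H0, not H2.
(B) has a nitrile (-C#N) but the nitrogen is NX1 (triple-bonded), not NX3 with two H.
(C) contains a primary amino group (-NH2), which satisfies every atom and bond constraint.
(D) has a nitro group (-[N+](=O)[O-]) but the nitrogen is [N+] with no H, not NX3H2.
So the answer is (C).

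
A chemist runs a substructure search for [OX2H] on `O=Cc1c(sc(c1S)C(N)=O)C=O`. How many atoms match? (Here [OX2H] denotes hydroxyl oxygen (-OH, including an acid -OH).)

The query [OX2H] means: aliphatic oxygen with two connections, one of which is H — an -OH oxygen.
Check the 13 heavy atoms by environment: 1× s (aromatic, H0, X2) → no; 4× c (aromatic, H0, X3) → no; 1× C (H0, X3) → no; 3× O (H0, X1) → no; 1× N (H2, X3) → no; 1× S (H1, X2) → no; 2× C (H1, X3) → no.
No environment satisfies the query, so 0 matching atoms.

0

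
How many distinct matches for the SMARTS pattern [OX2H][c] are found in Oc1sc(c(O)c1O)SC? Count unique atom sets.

[OX2H][c] is the SMARTS for a phenol: a hydroxyl oxygen attached to an aromatic carbon.
The molecule carries 3 separate instances of a hydroxyl group (-OH) meeting every constraint; each maps to a distinct set of atoms, giving 3 matches.

3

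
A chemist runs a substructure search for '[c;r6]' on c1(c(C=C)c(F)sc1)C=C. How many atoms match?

The query [c;r6] means: aromatic carbon that belongs to a six-membered ring.
Check the 10 heavy atoms by environment: 1× s (aromatic, in 5-ring) → no; 4× c (aromatic, in 5-ring) → no; 1× F (acyclic) → no; 4× C (acyclic) → no.
No environment satisfies the query, so 0 matching atoms.

0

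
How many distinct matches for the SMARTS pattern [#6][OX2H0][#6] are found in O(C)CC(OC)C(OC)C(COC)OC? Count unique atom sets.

[#6][OX2H0][#6] is the SMARTS for an ether: an aliphatic oxygen bridging two carbons with no H on the oxygen.
The molecule carries 5 separate instances of a methoxy ether (-OCH3) meeting every constraint; each maps to a distinct set of atoms, giving 5 matches.

5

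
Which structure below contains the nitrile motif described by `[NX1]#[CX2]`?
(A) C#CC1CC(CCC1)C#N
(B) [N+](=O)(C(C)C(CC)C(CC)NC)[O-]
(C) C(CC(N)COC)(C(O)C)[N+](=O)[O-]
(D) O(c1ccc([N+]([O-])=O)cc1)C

A

[NX1]#[CX2] describes a nitrogen triple-bonded to a two-connected carbon (a nitrile).
(A) contains a nitrile (-C#N), which satisfies every atom and bond constraint.
(B) has a nitro group (-[N+](=O)[O-]) but there is no C#N triple bond.
(C) has a primary amino group (-NH2) but the nitrogen is NX3 (three connections), not NX1 triple-bonded.
(D) has a nitro group (-[N+](=O)[O-]) but there is no C#N triple bond.
So the answer is (A).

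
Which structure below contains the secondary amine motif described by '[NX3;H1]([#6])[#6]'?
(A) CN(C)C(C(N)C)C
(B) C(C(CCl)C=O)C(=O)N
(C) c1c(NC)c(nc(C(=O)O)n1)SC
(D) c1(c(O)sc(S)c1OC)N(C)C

C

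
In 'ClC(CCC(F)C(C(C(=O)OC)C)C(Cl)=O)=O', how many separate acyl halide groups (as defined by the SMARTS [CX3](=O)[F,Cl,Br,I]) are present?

[CX3](=O)[F,Cl,Br,I] is the SMARTS for an acyl halide: a carbonyl carbon bonded to a halogen.
The molecule carries 2 separate instances of an acyl chloride (-C(=O)Cl) meeting every constraint; each maps to a distinct set of atoms, giving 2 matches.

2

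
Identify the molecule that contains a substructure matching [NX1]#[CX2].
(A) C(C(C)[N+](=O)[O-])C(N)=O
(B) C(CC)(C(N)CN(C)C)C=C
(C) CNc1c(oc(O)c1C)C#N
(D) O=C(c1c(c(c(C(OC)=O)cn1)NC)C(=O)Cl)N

C

[NX1]#[CX2] describes a nitrogen triple-bonded to a two-connected carbon (a nitrile).
(A) has a nitro group (-[N+](=O)[O-]) but there is no C#N triple bond.
(B) has a primary amino group (-NH2) but the nitrogen is NX3 (three connections), not NX1 triple-bonded.
(C) contains a nitrile (-C#N), which satisfies every atom and bond constraint.
(D) has a primary amide (-C(=O)NH2) but the nitrogen is NX3, not NX1.
So the answer is (C).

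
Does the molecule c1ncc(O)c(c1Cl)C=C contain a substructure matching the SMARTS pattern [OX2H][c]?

Yes

The pattern [OX2H][c] describes a hydroxyl oxygen attached to an aromatic carbon — a phenol.
The molecule carries a hydroxyl group (-OH), whose atoms satisfy every constraint of the query, so the pattern matches.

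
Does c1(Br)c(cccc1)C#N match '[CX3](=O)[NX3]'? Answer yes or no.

The pattern [CX3](=O)[NX3] describes a carbonyl carbon bonded to a trivalent nitrogen — an amide.
The closest candidate here is a nitrile (-C#N), but the nitrile N is NX1 (triple-bonded), not NX3. No other fragment satisfies the full query, so there is no match.

No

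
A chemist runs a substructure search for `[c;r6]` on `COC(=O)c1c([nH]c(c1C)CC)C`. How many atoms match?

Check the 13 heavy atoms by environment: 1× n (aromatic, in 5-ring) → no; 4× c (aromatic, in 5-ring) → no; 6× C (acyclic) → no; 2× O (acyclic) → no.
No environment satisfies the query, so 0 matching atoms.

0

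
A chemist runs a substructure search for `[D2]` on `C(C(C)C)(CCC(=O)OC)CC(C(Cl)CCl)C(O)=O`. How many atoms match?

The query [D2] means: atom with exactly two heavy-atom neighbours.
Check the 19 heavy atoms by environment: 4× C (D2) → match; 6× C (D3) → no; 2× Cl (D1) → no; 3× C (D1) → no; 3× O (D1) → no; 1× O (D2) → match.
Summing the matching environments: 4 + 1 = 5 matching atoms.

5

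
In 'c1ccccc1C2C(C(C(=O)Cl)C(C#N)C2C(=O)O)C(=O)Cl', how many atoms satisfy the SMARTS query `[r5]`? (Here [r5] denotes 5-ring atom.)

5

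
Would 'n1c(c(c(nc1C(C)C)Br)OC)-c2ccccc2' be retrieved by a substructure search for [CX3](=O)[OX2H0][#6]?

The pattern [CX3](=O)[OX2H0][#6] describes a carbonyl carbon bonded to an oxygen that is itself bonded to carbon (no H on that O) — an ester.
The closest candidate here is a methoxy ether (-OCH3), but the ether oxygen is not adjacent to a C=O carbon. No other fragment satisfies the full query, so there is no match.

No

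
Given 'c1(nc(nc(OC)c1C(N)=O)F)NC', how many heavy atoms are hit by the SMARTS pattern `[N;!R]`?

The query [N;!R] means: aliphatic nitrogen not in a ring.
Check the 14 heavy atoms by environment: 2× n (aromatic, in 6-ring) → no; 4× c (aromatic, in 6-ring) → no; 3× C (acyclic) → no; 2× O (acyclic) → no; 2× N (acyclic) → match; 1× F (acyclic) → no.
That gives 2 matching atoms.

2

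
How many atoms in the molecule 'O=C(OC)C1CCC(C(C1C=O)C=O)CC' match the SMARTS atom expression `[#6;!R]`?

6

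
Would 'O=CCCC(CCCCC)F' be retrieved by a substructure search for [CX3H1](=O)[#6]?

Yes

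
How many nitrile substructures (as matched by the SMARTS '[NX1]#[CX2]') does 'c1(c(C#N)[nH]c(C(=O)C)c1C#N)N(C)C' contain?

2

[NX1]#[CX2] is the SMARTS for a nitrile: a nitrogen triple-bonded to a two-connected carbon.
The molecule carries 2 separate instances of a nitrile (-C#N) meeting every constraint; each maps to a distinct set of atoms, giving 2 matches.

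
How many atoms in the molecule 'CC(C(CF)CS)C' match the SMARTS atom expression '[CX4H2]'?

2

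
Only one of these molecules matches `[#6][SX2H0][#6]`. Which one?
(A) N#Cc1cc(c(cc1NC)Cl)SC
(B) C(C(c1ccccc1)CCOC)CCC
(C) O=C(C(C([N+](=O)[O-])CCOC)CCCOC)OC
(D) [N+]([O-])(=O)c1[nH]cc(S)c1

[#6][SX2H0][#6] describes an aliphatic sulfur bridging two carbons with no H on the sulfur (a thioether).
(A) contains a methylthio ether (-SCH3), which satisfies every atom and bond constraint.
(B) has a methoxy ether (-OCH3) but the bridging atom is O, not S.
(C) has a methoxy ether (-OCH3) but the bridging atom is O, not S.
(D) has a thiol (-SH) but the sulfur has H1, not H0 bridging two carbons.
So the answer is (A).

A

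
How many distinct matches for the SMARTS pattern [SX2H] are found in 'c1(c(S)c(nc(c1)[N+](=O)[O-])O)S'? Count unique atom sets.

2

[SX2H] is the SMARTS for a thiol: an aliphatic sulfur with two connections, one being H.
The molecule carries 2 separate instances of a thiol (-SH) meeting every constraint; each maps to a distinct set of atoms, giving 2 matches.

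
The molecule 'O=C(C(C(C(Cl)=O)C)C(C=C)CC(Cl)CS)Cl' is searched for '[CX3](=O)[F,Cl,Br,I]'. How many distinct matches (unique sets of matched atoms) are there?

2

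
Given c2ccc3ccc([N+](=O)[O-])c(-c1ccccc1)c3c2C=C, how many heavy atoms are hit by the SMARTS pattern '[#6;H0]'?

6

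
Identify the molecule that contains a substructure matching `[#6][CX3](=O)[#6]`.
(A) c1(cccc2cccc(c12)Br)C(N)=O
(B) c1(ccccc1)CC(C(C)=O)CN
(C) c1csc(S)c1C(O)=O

[#6][CX3](=O)[#6] describes a carbonyl carbon (no H) flanked by two carbons (a ketone).
(A) has a primary amide (-C(=O)NH2) but one neighbour of the carbonyl carbon is N, not C.
(B) contains an acetyl/ketone group (-C(=O)CH3), which satisfies every atom and bond constraint.
(C) has a carboxylic acid group (-C(=O)OH) but one neighbour of the carbonyl carbon is O, not C.
So the answer is (B).

B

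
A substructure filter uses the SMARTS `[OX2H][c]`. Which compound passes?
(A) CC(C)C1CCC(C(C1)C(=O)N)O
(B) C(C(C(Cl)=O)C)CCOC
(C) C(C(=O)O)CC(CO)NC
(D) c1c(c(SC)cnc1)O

[OX2H][c] describes a hydroxyl oxygen attached to an aromatic carbon (a phenol).
(A) has a hydroxyl group (-OH) but the -OH is on an aliphatic carbon, not an aromatic c.
(B) has a methoxy ether (-OCH3) but the oxygen has H0, not H1.
(C) has a hydroxyl group (-OH) but the -OH is on an aliphatic carbon, not an aromatic c.
(D) contains a hydroxyl group (-OH), which satisfies every atom and bond constraint.
So the answer is (D).

D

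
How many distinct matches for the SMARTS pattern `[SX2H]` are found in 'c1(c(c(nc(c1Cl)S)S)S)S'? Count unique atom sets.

[SX2H] is the SMARTS for a thiol: an aliphatic sulfur with two connections, one being H.
The molecule carries 4 separate instances of a thiol (-SH) meeting every constraint; each maps to a distinct set of atoms, giving 4 matches.

4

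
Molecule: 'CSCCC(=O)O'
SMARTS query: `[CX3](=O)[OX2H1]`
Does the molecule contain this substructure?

Yes

The pattern [CX3](=O)[OX2H1] describes an sp2 carbon double-bonded to O and single-bonded to an -OH oxygen — a carboxylic acid.
The molecule carries a carboxylic acid group (-C(=O)OH), whose atoms satisfy every constraint of the query, so the pattern matches.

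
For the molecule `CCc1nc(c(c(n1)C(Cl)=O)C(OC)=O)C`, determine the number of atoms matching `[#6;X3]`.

The query [#6;X3] means: any carbon (aromatic or not) with three total connections.
Check the 16 heavy atoms by environment: 2× n (aromatic, X2) → no; 4× c (aromatic, X3) → match; 4× C (X4) → no; 2× C (X3) → match; 2× O (X1) → no; 1× Cl (X1) → no; 1× O (X2) → no.
Summing the matching environments: 4 + 2 = 6 matching atoms.

6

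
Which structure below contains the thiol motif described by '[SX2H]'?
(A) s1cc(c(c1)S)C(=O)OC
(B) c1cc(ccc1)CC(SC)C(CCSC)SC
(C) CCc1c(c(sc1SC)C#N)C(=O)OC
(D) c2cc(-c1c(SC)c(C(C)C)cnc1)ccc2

A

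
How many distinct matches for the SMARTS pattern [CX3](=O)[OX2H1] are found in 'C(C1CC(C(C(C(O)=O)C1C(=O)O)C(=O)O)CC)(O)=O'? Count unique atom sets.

4

[CX3](=O)[OX2H1] is the SMARTS for a carboxylic acid: an sp2 carbon double-bonded to O and single-bonded to an -OH oxygen.
The molecule carries 4 separate instances of a carboxylic acid group (-C(=O)OH) meeting every constraint; each maps to a distinct set of atoms, giving 4 matches.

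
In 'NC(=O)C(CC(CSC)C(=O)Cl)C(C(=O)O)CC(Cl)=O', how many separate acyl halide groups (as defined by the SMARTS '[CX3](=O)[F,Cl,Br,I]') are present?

[CX3](=O)[F,Cl,Br,I] is the SMARTS for an acyl halide: a carbonyl carbon bonded to a halogen.
The molecule carries 2 separate instances of an acyl chloride (-C(=O)Cl) meeting every constraint; each maps to a distinct set of atoms, giving 2 matches.

2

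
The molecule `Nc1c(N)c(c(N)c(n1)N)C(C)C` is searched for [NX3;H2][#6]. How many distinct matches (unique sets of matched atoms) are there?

[NX3;H2][#6] is the SMARTS for a primary amine: a trivalent nitrogen with two H attached to carbon.
The molecule carries 4 separate instances of a primary amino group (-NH2) meeting every constraint; each maps to a distinct set of atoms, giving 4 matches.

4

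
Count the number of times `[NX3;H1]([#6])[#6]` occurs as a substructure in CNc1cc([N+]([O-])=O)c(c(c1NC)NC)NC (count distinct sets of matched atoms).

[NX3;H1]([#6])[#6] is the SMARTS for a secondary amine: a trivalent nitrogen with one H, bonded to two carbons.
The molecule carries 4 separate instances of an N-methylamino group (-NHCH3) meeting every constraint; each maps to a distinct set of atoms, giving 4 matches.

4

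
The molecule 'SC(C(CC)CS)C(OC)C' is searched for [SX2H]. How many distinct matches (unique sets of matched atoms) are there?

2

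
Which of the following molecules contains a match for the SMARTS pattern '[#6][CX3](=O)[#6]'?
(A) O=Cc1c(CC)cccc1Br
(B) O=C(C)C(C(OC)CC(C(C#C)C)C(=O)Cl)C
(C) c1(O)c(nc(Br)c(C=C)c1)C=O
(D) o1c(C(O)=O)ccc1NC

B

[#6][CX3](=O)[#6] describes a carbonyl carbon (no H) flanked by two carbons (a ketone).
(A) has an aldehyde (-CHO) but the carbonyl carbon has H1, so it is not flanked by two carbons.
(B) contains an acetyl/ketone group (-C(=O)CH3), which satisfies every atom and bond constraint.
(C) has an aldehyde (-CHO) but the carbonyl carbon has H1, so it is not flanked by two carbons.
(D) has a carboxylic acid group (-C(=O)OH) but one neighbour of the carbonyl carbon is O, not C.
So the answer is (B).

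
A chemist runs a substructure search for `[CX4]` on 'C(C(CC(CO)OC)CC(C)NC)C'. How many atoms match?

Check the 14 heavy atoms by environment: 11× C (X4) → match; 2× O (X2) → no; 1× N (X3) → no.
That gives 11 matching atoms.

11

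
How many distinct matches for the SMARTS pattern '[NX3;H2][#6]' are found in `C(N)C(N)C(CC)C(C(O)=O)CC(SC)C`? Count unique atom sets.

2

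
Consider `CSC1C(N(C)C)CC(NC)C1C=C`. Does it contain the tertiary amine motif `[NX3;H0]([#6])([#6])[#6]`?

The pattern [NX3;H0]([#6])([#6])[#6] describes a trivalent nitrogen with no H, bonded to three carbons — a tertiary amine.
The molecule carries a dimethylamino group (-N(CH3)2), whose atoms satisfy every constraint of the query, so the pattern matches.

Yes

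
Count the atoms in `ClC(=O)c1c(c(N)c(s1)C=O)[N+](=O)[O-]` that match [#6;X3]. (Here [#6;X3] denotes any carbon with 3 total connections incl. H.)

6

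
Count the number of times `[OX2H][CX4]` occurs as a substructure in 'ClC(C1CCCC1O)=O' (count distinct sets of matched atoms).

[OX2H][CX4] is the SMARTS for an aliphatic alcohol: a hydroxyl oxygen bound to an sp3 (X4) carbon.
Exactly one fragment in the molecule meets all constraints, giving 1 match.

1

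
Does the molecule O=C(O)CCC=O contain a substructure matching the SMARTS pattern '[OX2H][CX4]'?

No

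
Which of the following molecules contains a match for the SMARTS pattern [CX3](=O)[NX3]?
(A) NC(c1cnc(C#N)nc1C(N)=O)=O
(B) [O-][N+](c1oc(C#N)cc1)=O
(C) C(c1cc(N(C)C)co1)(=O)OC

A

[CX3](=O)[NX3] describes a carbonyl carbon bonded to a trivalent nitrogen (an amide).
(A) contains a primary amide (-C(=O)NH2), which satisfies every atom and bond constraint.
(B) has a nitrile (-C#N) but the nitrile N is NX1 (triple-bonded), not NX3.
(C) has a methyl-ester group (-C(=O)OCH3) but the carbonyl is bonded to O, not to an NX3 nitrogen.
So the answer is (A).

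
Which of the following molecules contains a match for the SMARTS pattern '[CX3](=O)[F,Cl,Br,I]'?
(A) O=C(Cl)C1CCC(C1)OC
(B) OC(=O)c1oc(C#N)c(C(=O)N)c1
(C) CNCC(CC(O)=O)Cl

[CX3](=O)[F,Cl,Br,I] describes a carbonyl carbon bonded to a halogen (an acyl halide).
(A) contains an acyl chloride (-C(=O)Cl), which satisfies every atom and bond constraint.
(B) has a carboxylic acid group (-C(=O)OH) but the carbonyl is bonded to -OH, not to a halogen.
(C) has a chloro substituent but the Cl is not on a carbonyl carbon.
So the answer is (A).

A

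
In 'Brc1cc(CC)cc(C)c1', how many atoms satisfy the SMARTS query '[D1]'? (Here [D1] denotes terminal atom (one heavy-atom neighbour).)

The query [D1] means: atom with exactly one heavy-atom neighbour (degree 1).
Check the 10 heavy atoms by environment: 3× c (aromatic, D3) → no; 3× c (aromatic, D2) → no; 1× C (D2) → no; 2× C (D1) → match; 1× Br (D1) → match.
Summing the matching environments: 2 + 1 = 3 matching atoms.

3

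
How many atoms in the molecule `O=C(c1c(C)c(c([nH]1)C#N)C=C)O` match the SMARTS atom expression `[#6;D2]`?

2

The query [#6;D2] means: any carbon bonded to exactly two heavy atoms.
Check the 13 heavy atoms by environment: 1× n (aromatic, D2) → no; 4× c (aromatic, D3) → no; 1× C (D3) → no; 2× O (D1) → no; 2× C (D1) → no; 2× C (D2) → match; 1× N (D1) → no.
That gives 2 matching atoms.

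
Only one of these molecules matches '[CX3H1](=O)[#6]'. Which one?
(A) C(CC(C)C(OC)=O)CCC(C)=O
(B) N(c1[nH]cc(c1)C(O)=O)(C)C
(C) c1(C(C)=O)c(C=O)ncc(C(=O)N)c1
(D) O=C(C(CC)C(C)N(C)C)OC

C

[CX3H1](=O)[#6] describes an sp2 carbon with one H, double-bonded to O and single-bonded to carbon (an aldehyde).
(A) has a methyl-ester group (-C(=O)OCH3) but the carbonyl carbon has H0, not H1.
(B) has a carboxylic acid group (-C(=O)OH) but the carbonyl carbon has H0 and is bonded to O, not H1.
(C) contains an aldehyde (-CHO), which satisfies every atom and bond constraint.
(D) has a methyl-ester group (-C(=O)OCH3) but the carbonyl carbon has H0, not H1.
So the answer is (C).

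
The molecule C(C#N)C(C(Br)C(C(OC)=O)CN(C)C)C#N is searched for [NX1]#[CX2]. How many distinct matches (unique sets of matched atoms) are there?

[NX1]#[CX2] is the SMARTS for a nitrile: a nitrogen triple-bonded to a two-connected carbon.
The molecule carries 2 separate instances of a nitrile (-C#N) meeting every constraint; each maps to a distinct set of atoms, giving 2 matches.

2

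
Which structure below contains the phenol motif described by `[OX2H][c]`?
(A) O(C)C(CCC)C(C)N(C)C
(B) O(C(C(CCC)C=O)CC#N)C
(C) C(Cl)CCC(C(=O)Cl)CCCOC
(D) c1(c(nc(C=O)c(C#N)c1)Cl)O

[OX2H][c] describes a hydroxyl oxygen attached to an aromatic carbon (a phenol).
(A) has a methoxy ether (-OCH3) but the oxygen has H0, not H1.
(B) has a methoxy ether (-OCH3) but the oxygen has H0, not H1.
(C) has a methoxy ether (-OCH3) but the oxygen has H0, not H1.
(D) contains a hydroxyl group (-OH), which satisfies every atom and bond constraint.
So the answer is (D).

D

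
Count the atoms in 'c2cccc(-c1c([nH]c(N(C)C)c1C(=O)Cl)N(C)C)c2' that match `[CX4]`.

4

The query [CX4] means: C with X4: aliphatic carbon with exactly 4 total connections (bonds + H).
Check the 20 heavy atoms by environment: 1× n (aromatic, X3) → no; 10× c (aromatic, X3) → no; 1× C (X3) → no; 1× O (X1) → no; 1× Cl (X1) → no; 2× N (X3) → no; 4× C (X4) → match.
That gives 4 matching atoms.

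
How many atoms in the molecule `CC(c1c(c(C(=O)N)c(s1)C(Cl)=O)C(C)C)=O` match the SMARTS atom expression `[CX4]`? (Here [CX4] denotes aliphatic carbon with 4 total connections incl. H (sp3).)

4

The query [CX4] means: C with X4: aliphatic carbon with exactly 4 total connections (bonds + H).
Check the 17 heavy atoms by environment: 1× s (aromatic, X2) → no; 4× c (aromatic, X3) → no; 3× C (X3) → no; 3× O (X1) → no; 1× Cl (X1) → no; 4× C (X4) → match; 1× N (X3) → no.
That gives 4 matching atoms.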